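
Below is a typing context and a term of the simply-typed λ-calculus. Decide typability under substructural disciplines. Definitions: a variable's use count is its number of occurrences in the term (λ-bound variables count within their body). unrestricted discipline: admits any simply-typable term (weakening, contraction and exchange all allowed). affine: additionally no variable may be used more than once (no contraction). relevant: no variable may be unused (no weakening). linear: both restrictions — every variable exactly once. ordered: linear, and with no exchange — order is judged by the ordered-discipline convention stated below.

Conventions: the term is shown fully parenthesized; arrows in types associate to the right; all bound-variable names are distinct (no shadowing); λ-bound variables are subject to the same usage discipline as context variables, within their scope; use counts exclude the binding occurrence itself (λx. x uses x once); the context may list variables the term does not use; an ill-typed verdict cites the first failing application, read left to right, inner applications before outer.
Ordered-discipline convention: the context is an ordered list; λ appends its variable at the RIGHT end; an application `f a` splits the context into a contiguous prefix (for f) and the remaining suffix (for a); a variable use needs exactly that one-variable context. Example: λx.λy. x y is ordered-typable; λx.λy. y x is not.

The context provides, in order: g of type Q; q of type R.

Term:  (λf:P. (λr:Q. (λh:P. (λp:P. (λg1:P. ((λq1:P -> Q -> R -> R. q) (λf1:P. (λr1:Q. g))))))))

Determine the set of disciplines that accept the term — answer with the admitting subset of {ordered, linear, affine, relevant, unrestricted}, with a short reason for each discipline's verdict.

admitting disciplines: none
use counts: g=1; q=1; f (λ-bound)=0; r (λ-bound)=0; h (λ-bound)=0; p (λ-bound)=0; g1 (λ-bound)=0; q1 (λ-bound)=0; f1 (λ-bound)=0; r1 (λ-bound)=0
uses in reading order: q, g
typing: ill-typed: argument of type P -> Q -> Q where P -> Q -> R -> R is required
ordered: ✗, not simply typable
linear: ✗, fails simple typing
affine: ✗, a type mismatch blocks all five
relevant: ✗, the type mismatch rejects it
unrestricted: ✗, not simply typable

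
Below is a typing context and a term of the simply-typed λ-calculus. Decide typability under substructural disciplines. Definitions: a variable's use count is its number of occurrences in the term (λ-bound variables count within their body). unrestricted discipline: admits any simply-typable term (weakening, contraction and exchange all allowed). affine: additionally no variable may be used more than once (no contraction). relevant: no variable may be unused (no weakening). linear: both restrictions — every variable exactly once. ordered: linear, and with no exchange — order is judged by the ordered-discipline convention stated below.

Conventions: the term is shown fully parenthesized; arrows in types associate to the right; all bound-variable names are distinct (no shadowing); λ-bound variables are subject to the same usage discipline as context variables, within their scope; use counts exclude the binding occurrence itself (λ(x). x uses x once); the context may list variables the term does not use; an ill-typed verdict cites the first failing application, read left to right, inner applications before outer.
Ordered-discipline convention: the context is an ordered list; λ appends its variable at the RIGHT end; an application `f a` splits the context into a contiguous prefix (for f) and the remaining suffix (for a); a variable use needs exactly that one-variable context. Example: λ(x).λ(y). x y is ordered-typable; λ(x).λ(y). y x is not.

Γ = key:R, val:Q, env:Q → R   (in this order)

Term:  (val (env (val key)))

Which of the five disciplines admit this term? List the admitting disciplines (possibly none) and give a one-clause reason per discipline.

admitting disciplines: none
variable uses: key: 1×, val: 2×, env: 1×
uses in reading order: val, env, val, key
typing: ill-typed: non-arrow in function slot: Q
ordered: ✗ — a type mismatch blocks all five
linear: ✗ — the type mismatch rejects it
affine: ✗ — not simply typable
relevant: ✗ — fails simple typing
unrestricted: ✗ — a type mismatch blocks all five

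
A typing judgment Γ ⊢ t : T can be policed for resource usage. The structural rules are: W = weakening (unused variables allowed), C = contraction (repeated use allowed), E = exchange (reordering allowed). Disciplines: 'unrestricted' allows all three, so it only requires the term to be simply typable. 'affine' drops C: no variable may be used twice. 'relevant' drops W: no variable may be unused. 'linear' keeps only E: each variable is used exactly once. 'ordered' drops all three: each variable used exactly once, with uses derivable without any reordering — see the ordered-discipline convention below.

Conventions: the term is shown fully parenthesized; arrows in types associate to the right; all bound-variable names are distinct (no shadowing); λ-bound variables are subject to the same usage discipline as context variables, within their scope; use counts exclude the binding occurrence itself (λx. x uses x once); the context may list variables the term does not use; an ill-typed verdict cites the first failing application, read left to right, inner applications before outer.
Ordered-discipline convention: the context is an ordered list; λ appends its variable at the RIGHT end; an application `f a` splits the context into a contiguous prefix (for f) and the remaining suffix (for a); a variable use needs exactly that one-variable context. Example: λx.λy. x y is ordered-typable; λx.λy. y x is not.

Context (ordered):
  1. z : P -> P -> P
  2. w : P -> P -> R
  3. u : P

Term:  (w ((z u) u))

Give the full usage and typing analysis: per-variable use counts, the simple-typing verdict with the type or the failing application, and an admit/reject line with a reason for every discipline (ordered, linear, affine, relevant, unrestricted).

counts: z=1, w=1, u=2
use order (left to right): w, z, u, u
typing: the term checks, with type P -> R
ordered ✗ (needs contraction — u ×2)
linear ✗ (needs contraction — u ×2)
affine ✗ (needs contraction — u ×2)
relevant ✓ (none of z, w, u goes unused)
unrestricted ✓ (typability at P -> R is all that's needed)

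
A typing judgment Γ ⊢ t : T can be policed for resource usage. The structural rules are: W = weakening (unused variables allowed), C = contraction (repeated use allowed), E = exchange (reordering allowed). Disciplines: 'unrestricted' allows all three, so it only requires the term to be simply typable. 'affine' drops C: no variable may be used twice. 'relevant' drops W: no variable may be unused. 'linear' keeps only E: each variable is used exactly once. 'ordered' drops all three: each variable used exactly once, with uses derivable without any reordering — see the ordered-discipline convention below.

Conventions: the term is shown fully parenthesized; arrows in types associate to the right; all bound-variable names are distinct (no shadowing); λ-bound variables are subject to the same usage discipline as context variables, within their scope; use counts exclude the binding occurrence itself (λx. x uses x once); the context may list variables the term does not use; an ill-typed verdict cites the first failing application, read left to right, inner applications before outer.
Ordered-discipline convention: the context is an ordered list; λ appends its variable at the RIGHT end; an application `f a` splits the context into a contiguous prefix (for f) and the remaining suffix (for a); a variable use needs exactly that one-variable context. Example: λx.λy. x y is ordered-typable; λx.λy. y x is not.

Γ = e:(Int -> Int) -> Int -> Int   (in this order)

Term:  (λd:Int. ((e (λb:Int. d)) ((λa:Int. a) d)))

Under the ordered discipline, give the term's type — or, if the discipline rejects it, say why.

not well-typed under ordered — d ×2 used more than once (contraction); b never used (weakening)
counts: e ×1; d (λ-bound) ×2; b (λ-bound) ×0; a (λ-bound) ×1
uses in reading order: e, d, a, d
typing: ✓ — Int -> Int
per-discipline verdicts: ordered ✗, linear ✗, affine ✗, relevant ✗, unrestricted ✓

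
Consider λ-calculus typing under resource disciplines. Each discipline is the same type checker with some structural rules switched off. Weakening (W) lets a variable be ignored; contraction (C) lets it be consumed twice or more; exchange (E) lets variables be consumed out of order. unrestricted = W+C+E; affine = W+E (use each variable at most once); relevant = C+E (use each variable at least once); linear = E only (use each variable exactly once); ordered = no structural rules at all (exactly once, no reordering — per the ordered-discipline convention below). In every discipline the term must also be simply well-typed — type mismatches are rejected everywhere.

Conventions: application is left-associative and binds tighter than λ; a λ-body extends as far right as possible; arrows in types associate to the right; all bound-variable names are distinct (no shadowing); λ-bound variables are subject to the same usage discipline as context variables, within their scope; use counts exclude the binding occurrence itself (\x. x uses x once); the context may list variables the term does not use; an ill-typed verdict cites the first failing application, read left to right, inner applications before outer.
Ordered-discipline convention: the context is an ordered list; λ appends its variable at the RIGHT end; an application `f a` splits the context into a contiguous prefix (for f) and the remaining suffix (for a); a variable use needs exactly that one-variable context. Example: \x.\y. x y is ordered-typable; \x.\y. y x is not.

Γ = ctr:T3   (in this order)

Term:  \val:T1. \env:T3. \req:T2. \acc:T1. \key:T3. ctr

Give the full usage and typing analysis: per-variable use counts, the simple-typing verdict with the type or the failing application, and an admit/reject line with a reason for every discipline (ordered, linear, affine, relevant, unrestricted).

counts: ctr ×1, val (λ-bound) ×0, env (λ-bound) ×0, req (λ-bound) ×0, acc (λ-bound) ×0, key (λ-bound) ×0
uses in reading order: ctr
typing: the term checks, with type T1 -> T3 -> T2 -> T1 -> T3 -> T3
ordered: ✗, unused: val, env, req, acc, key — weakening required
linear: ✗, unused: val, env, req, acc, key — weakening required
affine: ✓, no duplicate uses among ctr, val, env, req, acc, key
relevant: ✗, unused: val, env, req, acc, key — weakening required
unrestricted: ✓, simply typable at T1 -> T3 -> T2 -> T1 -> T3 -> T3; W, C, E all held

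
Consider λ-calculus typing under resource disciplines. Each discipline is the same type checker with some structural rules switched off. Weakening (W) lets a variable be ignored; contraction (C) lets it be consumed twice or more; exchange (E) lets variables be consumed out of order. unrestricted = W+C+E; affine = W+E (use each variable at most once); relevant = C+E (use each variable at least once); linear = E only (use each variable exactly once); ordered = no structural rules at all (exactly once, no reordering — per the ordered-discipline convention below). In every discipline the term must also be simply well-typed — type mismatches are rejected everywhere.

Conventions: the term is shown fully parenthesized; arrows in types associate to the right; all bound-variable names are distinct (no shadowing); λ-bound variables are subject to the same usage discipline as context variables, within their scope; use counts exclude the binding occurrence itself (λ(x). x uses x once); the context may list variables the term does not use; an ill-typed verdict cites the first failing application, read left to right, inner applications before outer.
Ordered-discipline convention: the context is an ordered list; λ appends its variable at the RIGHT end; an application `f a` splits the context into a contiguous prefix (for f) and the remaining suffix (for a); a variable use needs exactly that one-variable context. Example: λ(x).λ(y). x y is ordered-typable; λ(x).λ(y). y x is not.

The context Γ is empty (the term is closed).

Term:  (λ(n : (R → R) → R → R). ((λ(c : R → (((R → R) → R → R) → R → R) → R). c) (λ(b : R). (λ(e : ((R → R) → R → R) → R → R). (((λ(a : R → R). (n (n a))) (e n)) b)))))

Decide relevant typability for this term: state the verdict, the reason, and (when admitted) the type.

yes — n, c, b, e, a: all used, weakening unneeded; term : ((R → R) → R → R) → R → (((R → R) → R → R) → R → R) → R
use counts: n (λ-bound) ×3, c (λ-bound) ×1, b (λ-bound) ×1, e (λ-bound) ×1, a (λ-bound) ×1
use order (left to right): c, n, n, a, e, n, b
typing: well-typed — term : ((R → R) → R → R) → R → (((R → R) → R → R) → R → R) → R
all disciplines: ordered ✗; linear ✗; affine ✗; relevant ✓; unrestricted ✓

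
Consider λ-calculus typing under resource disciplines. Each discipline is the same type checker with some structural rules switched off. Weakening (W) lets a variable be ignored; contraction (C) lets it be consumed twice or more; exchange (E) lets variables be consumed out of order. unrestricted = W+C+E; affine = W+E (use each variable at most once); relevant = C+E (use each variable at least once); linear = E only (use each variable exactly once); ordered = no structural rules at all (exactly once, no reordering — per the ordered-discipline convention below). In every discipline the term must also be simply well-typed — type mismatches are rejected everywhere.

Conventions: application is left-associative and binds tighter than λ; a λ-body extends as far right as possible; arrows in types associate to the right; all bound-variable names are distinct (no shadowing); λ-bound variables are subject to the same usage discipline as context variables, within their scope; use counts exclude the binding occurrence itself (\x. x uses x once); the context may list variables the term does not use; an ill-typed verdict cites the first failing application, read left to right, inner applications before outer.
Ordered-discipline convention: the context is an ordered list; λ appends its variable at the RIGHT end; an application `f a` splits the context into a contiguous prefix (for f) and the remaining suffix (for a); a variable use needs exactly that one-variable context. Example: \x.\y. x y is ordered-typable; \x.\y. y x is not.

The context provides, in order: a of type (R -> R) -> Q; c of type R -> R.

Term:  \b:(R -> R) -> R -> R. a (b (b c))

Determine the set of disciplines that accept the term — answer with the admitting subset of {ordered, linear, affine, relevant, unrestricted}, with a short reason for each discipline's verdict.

admitted in: relevant, unrestricted
usage: a: 1, c: 1, b (λ-bound): 2
left-to-right use order: a, b, b, c
typing: well-typed at ((R -> R) -> R -> R) -> Q
ordered: ✗, needs contraction — b ×2
linear: ✗, needs contraction — b ×2
affine: ✗, needs contraction — b ×2
relevant: ✓, a, c, b: all used, weakening unneeded
unrestricted: ✓, typability at ((R -> R) -> R -> R) -> Q is all that's needed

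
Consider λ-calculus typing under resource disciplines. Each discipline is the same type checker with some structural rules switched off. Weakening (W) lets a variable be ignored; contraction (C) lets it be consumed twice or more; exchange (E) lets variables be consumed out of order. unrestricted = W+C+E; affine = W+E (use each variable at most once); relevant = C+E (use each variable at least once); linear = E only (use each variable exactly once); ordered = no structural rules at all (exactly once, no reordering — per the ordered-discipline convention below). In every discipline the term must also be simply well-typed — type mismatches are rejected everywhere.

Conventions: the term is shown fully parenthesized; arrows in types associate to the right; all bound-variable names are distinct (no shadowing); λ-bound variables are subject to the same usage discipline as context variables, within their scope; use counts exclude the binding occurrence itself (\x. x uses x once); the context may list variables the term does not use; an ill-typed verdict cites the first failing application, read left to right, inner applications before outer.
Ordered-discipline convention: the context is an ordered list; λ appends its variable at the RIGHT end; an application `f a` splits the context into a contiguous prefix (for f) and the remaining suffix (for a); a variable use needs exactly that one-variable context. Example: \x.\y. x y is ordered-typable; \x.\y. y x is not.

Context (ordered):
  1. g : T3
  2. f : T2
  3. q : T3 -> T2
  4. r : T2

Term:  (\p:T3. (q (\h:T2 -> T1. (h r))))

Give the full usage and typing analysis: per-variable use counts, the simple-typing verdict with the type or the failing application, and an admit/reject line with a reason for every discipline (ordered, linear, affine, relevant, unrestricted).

variable uses: g=0, f=0, q=1, r=1, p [bound]=0, h [bound]=1
order of uses: q, h, r
typing: ill-typed: argument of type (T2 -> T1) -> T1 where T3 is required
ordered: ✗, the type mismatch rejects it
linear: ✗, not simply typable
affine: ✗, fails simple typing
relevant: ✗, a type mismatch blocks all five
unrestricted: ✗, the type mismatch rejects it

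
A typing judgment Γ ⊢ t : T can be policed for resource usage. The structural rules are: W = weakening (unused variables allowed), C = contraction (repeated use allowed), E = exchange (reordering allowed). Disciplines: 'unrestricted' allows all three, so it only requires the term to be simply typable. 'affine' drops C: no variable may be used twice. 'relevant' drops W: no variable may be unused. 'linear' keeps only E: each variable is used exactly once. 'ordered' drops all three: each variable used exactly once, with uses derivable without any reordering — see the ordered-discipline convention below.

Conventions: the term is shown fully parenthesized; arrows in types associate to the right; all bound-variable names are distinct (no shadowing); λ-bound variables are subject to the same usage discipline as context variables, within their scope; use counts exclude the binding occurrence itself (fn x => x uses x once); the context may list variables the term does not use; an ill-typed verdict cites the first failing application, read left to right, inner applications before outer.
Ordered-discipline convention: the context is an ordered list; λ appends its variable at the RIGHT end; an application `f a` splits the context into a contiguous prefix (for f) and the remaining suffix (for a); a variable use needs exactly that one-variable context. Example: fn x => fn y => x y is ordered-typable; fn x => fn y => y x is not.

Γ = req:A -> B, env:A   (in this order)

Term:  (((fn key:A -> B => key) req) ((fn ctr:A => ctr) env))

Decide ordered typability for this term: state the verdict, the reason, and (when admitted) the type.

yes — single-use (req, env, key, ctr), ordered derivation ok; term : B
counts: req: 1; env: 1; key [bound]: 1; ctr [bound]: 1
left-to-right use order: key, req, ctr, env
typing: the term checks, with type B
all disciplines: ordered ✓, linear ✓, affine ✓, relevant ✓, unrestricted ✓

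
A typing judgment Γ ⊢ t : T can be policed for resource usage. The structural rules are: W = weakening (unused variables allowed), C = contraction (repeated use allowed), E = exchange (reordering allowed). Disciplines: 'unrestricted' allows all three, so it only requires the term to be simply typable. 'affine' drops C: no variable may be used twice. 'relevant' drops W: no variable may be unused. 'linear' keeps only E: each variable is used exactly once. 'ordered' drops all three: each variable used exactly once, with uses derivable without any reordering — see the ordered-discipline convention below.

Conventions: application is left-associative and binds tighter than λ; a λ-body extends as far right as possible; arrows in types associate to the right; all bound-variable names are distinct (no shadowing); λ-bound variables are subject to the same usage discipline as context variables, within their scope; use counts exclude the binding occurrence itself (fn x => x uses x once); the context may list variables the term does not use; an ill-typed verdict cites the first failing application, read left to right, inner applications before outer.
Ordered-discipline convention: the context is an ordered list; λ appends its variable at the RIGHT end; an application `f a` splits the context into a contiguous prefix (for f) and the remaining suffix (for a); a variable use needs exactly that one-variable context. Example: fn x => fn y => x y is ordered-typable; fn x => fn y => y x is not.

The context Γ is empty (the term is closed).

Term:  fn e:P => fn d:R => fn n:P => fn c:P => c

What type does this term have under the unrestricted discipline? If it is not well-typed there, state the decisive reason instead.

term : P → R → P → P → P
counts: e (λ-bound): 0, d (λ-bound): 0, n (λ-bound): 0, c (λ-bound): 1
order of uses: c
typing: well-typed at P → R → P → P → P
per-discipline verdicts: ordered ✗; linear ✗; affine ✓; relevant ✗; unrestricted ✓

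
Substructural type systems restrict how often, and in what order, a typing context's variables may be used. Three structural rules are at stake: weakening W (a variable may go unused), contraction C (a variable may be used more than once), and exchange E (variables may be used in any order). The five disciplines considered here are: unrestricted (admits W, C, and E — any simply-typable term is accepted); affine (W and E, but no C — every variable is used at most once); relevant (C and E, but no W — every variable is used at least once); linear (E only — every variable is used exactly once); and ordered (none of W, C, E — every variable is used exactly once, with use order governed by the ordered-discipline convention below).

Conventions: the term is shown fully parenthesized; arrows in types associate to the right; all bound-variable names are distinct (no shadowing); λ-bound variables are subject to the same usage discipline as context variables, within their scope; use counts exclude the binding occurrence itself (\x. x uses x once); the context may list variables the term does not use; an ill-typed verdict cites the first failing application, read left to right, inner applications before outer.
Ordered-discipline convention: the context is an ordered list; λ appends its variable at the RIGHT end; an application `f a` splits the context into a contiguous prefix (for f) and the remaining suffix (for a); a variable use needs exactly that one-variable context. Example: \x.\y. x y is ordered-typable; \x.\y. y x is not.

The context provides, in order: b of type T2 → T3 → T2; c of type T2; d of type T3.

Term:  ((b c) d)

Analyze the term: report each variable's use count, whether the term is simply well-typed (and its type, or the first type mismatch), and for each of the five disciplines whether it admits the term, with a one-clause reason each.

use counts: b: 1×; c: 1×; d: 1×
left-to-right use order: b, c, d
typing: well-typed — term : T2
ordered: ✓ — single-use (b, c, d), ordered derivation ok
linear: ✓ — each of b, c, d used exactly once
affine: ✓ — no duplicate uses among b, c, d
relevant: ✓ — none of b, c, d goes unused
unrestricted: ✓ — simply typable at T2; W, C, E all held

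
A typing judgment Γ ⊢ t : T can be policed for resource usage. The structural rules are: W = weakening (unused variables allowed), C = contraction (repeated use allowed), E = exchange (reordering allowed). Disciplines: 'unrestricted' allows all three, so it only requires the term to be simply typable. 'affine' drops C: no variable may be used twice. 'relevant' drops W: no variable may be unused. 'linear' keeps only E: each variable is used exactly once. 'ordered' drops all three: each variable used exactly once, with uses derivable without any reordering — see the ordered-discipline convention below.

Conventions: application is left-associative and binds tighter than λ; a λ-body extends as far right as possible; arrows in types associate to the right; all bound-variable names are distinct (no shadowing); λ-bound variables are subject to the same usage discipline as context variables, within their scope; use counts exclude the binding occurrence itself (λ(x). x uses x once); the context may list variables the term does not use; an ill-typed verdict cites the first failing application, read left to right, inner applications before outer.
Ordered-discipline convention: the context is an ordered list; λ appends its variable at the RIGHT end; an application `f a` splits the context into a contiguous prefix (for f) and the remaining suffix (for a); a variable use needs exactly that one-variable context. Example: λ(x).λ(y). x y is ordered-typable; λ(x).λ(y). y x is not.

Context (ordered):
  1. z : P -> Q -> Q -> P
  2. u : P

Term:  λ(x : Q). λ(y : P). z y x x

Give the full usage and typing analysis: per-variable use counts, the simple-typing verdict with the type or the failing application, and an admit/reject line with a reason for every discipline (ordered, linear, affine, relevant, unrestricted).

use counts: z=1; u=0; x (λ-bound)=2; y (λ-bound)=1
order of uses: z, y, x, x
typing: the term checks, with type Q -> P -> P
ordered ✗ (repeated use of x ×2; needs weakening: u unused)
linear ✗ (repeated use of x ×2; needs weakening: u unused)
affine ✗ (repeated use of x ×2)
relevant ✗ (needs weakening: u unused)
unrestricted ✓ (type-checks (Q -> P -> P) and nothing is barred)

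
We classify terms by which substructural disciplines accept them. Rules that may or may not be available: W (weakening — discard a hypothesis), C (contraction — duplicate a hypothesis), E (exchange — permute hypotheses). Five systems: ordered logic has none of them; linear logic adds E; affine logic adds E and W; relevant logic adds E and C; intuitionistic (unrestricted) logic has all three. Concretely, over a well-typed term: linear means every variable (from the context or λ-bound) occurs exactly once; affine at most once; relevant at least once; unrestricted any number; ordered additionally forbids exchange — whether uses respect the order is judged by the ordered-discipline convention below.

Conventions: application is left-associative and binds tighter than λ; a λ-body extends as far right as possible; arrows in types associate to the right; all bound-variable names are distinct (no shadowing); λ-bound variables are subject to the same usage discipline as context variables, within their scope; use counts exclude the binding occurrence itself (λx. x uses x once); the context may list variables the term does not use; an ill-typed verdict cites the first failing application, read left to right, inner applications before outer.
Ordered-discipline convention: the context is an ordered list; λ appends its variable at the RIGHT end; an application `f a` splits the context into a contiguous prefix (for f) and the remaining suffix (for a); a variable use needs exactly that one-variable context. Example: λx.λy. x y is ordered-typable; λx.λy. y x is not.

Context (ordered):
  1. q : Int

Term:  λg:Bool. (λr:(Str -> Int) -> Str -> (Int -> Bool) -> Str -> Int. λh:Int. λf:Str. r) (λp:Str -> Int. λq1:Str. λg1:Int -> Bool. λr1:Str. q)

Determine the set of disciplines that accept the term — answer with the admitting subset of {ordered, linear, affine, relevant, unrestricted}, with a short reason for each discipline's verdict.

admitted in: affine, unrestricted
usage: q=1; g (bound)=0; r (bound)=1; h (bound)=0; f (bound)=0; p (bound)=0; q1 (bound)=0; g1 (bound)=0; r1 (bound)=0
use order (left to right): r, q
typing: well-typed — term : Bool -> Int -> Str -> (Str -> Int) -> Str -> (Int -> Bool) -> Str -> Int
ordered: ✗ — g, h, f, p, q1, g1, r1 left unused
linear: ✗ — g, h, f, p, q1, g1, r1 left unused
affine: ✓ — none of q, g, r, h, f, p, q1, g1, r1 used more than once
relevant: ✗ — g, h, f, p, q1, g1, r1 left unused
unrestricted: ✓ — well-typed at Bool -> Int -> Str -> (Str -> Int) -> Str -> (Int -> Bool) -> Str -> Int; no restrictions here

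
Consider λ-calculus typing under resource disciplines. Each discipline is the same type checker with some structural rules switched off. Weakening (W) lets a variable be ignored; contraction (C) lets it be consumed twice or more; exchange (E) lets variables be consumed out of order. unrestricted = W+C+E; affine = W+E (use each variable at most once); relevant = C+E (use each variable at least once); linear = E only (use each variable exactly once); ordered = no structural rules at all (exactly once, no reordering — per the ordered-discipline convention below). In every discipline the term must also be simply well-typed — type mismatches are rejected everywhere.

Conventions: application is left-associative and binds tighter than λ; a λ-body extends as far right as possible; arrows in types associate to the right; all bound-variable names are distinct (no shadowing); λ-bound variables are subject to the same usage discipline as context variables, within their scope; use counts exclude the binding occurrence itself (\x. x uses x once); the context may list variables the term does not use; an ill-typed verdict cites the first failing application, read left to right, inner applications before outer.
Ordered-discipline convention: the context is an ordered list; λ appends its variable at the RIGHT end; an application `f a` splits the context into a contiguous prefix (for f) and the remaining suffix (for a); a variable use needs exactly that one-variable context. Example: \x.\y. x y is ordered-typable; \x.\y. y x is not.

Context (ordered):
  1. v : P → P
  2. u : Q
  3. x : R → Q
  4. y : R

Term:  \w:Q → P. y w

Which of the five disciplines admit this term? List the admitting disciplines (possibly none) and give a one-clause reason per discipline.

accepted by: none
variable uses: v ×0, u ×0, x ×0, y ×1, w (bound) ×1
left-to-right use order: y, w
typing: ill-typed: can't apply a value of type R
ordered: ✗ — a type mismatch blocks all five
linear: ✗ — the type mismatch rejects it
affine: ✗ — not simply typable
relevant: ✗ — fails simple typing
unrestricted: ✗ — a type mismatch blocks all five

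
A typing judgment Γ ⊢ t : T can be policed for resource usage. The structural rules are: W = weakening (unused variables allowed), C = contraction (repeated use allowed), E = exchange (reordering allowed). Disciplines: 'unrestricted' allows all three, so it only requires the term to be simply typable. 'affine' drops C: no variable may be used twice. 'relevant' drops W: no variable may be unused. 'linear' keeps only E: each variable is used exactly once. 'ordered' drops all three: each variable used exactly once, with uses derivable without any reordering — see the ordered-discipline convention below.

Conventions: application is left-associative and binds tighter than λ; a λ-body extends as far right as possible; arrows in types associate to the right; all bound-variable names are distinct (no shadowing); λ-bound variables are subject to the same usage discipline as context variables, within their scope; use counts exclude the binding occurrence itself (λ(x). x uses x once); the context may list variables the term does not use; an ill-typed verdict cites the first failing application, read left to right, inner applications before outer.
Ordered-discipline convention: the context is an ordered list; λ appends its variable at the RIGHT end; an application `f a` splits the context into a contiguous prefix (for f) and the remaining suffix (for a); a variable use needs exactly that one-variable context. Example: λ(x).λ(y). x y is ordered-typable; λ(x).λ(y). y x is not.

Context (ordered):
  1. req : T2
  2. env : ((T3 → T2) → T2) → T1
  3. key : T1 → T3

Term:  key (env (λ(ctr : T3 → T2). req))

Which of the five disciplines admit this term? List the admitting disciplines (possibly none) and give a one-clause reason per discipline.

admitting disciplines: affine, unrestricted
usage: req: 1; env: 1; key: 1; ctr [bound]: 0
uses in reading order: key, env, req
typing: well-typed at T3
ordered ✗ (ctr left unused)
linear ✗ (ctr left unused)
affine ✓ (req, env, key, ctr: no repeats, contraction unneeded)
relevant ✗ (ctr left unused)
unrestricted ✓ (simply typable at T3; W, C, E all held)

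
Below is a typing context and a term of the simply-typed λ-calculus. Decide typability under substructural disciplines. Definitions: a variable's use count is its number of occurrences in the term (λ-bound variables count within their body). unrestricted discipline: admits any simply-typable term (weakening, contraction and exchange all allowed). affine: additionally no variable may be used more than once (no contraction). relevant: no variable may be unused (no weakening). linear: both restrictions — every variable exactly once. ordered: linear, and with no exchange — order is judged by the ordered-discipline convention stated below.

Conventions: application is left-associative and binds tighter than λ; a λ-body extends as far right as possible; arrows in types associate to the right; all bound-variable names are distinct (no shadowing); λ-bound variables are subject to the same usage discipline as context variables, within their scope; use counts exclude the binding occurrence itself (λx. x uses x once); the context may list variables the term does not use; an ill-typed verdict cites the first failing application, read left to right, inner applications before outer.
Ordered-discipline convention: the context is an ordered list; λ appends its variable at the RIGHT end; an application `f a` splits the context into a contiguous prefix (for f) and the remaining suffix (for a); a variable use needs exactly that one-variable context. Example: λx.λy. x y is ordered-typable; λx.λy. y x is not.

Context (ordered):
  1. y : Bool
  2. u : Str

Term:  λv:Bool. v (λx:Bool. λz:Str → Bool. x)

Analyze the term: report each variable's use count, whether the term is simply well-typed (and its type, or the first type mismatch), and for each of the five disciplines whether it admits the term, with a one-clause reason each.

use counts: y=0; u=0; v (λ-bound)=1; x (λ-bound)=1; z (λ-bound)=0
left-to-right use order: v, x
typing: ill-typed: applying a non-function (Bool)
ordered: ✗, not simply typable
linear: ✗, fails simple typing
affine: ✗, a type mismatch blocks all five
relevant: ✗, the type mismatch rejects it
unrestricted: ✗, not simply typable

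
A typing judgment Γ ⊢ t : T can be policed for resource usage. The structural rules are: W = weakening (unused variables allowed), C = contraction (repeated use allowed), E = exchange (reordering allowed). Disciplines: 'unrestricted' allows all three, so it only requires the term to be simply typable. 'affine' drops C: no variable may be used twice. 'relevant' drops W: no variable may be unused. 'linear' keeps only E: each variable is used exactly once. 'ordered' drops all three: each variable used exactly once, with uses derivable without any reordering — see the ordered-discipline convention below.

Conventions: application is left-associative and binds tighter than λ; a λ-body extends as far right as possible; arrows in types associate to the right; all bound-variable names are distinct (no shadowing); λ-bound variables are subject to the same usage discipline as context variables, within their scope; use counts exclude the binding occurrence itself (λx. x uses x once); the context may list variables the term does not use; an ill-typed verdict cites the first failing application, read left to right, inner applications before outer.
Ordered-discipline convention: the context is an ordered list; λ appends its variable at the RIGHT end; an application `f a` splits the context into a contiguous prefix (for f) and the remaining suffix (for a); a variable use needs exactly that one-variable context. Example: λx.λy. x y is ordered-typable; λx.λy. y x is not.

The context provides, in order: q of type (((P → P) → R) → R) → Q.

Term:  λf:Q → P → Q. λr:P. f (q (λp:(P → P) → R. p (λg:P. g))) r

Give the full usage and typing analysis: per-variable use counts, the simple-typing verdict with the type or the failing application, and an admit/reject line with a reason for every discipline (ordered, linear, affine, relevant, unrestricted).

use counts: q: 1×; f (bound): 1×; r (bound): 1×; p (bound): 1×; g (bound): 1×
use order (left to right): f, q, p, g, r
typing: well-typed — term : (Q → P → Q) → P → Q
ordered: ✗ — needs exchange: uses follow f, q, p, g, r
linear: ✓ — exactly-once usage across q, f, r, p, g
affine: ✓ — none of q, f, r, p, g used more than once
relevant: ✓ — at least one use each (q, f, r, p, g)
unrestricted: ✓ — typability at (Q → P → Q) → P → Q is all that's needed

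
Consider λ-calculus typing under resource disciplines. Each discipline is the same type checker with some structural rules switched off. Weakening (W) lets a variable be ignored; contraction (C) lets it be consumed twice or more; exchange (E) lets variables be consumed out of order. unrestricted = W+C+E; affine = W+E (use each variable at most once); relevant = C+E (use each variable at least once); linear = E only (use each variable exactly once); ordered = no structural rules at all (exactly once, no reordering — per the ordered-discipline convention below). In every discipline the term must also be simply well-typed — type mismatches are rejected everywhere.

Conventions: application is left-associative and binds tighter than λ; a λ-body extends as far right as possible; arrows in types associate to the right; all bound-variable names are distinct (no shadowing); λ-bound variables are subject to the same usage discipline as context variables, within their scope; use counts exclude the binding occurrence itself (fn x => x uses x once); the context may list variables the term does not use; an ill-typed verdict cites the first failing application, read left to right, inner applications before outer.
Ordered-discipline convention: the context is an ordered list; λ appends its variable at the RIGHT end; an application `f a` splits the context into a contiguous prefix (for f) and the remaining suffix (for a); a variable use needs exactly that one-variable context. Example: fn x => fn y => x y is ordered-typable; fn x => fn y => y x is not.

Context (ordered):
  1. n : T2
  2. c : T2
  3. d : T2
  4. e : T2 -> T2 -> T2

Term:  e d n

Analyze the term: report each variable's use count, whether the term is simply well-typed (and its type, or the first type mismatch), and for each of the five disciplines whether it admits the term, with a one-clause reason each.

counts: n: 1; c: 0; d: 1; e: 1
use order (left to right): e, d, n
typing: ✓ — T2
ordered: ✗, c never used (weakening)
linear: ✗, c never used (weakening)
affine: ✓, at most one use each (n, c, d, e)
relevant: ✗, c never used (weakening)
unrestricted: ✓, well-typed at T2; no restrictions here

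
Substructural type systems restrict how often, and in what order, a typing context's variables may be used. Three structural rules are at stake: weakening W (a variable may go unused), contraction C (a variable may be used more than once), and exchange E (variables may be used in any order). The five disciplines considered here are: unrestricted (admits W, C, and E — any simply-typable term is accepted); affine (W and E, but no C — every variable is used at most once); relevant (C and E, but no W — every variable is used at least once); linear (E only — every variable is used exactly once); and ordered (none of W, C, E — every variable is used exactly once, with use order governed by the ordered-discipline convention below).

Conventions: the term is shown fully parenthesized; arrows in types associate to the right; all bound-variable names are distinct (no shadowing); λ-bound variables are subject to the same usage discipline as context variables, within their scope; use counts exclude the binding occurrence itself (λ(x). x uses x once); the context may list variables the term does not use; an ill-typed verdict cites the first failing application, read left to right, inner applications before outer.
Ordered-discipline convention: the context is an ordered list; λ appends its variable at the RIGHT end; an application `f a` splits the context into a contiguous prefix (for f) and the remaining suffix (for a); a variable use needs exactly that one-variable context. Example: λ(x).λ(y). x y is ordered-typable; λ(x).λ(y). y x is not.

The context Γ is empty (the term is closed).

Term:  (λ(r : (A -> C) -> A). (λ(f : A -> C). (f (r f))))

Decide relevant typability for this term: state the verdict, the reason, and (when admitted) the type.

yes — r, f: all used, weakening unneeded; term : ((A -> C) -> A) -> (A -> C) -> C
counts: r (bound): 1, f (bound): 2
uses in reading order: f, r, f
typing: the term checks, with type ((A -> C) -> A) -> (A -> C) -> C
all disciplines: ordered ✗ | linear ✗ | affine ✗ | relevant ✓ | unrestricted ✓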